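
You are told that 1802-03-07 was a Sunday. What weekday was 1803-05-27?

Friday

Day-of-year of March 7, 1802: 66.
Day-of-year of May 27, 1803: 147.
1802 has 365 days, so 365 − 66 = 299 days remain in 1802.
Total: 299 + 147 = 446 days.
446 mod 7 = 5, so 5 days after Sunday is Friday.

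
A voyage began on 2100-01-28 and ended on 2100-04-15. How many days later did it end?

January 2100: 31 − 28 = 3 days remain.
Then February 2100 (28), March (31): 28 + 31 = 59 days.
April 1–15, 2100: 15 days.
Total: 3 + 59 + 15 = 77 days.

77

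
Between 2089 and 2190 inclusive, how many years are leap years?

24

Years divisible by 4: 2092, 2096, …, 2188 — 25 in all.
Of these, 2100 is divisible by 100 but not 400, so not leap.
Leap years: 25 − 1 = 24.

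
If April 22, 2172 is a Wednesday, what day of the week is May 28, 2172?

Thursday

April 2172: 30 − 22 = 8 days remain.
May 1–28, 2172: 28 days.
Total: 8 + 28 = 36 days.
36 mod 7 = 1, so 1 day after Wednesday is Thursday.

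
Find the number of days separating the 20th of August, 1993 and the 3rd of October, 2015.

Day-of-year of August 20, 1993: 232.
Day-of-year of October 3, 2015: 276.
1993 has 365 days, so 365 − 232 = 133 days remain in 1993.
Full years 1994–2014: 16 common + 5 leap = 16×365 + 5×366 = 7670 days.
Total: 133 + 7670 + 276 = 8079 days.

8079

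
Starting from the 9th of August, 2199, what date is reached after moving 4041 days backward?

the 16th of July, 2188

Count 4041 days before August 9, 2199:
Day-of-year of July 16, 2188: 198.
Day-of-year of August 9, 2199: 221.
2188 has 366 days, so 366 − 198 = 168 days remain in 2188.
Full years 2189–2198: 8 common + 2 leap = 8×365 + 2×366 = 3652 days.
Total: 168 + 3652 + 221 = 4041 days.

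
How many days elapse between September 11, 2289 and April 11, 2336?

17013

From September 11, 2289 to September 11, 2335: 46 years, of which 10 contain a Feb 29 — 36×365 + 10×366 = 16800 days.
(2300 is not a leap year (divisible by 100 but not 400).)
September 2335: 30 − 11 = 19 days remain.
Then October (31), November (30), December (31), January (31), February 2336 (29), March (31): 31 + 30 + 31 + 31 + 29 + 31 = 183 days.
April 1–11, 2336: 11 days.
Residual: 213 days.
Total: 17013 days.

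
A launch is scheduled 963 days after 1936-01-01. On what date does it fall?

1938-08-21

Count 963 days after January 1, 1936:
January 1936: 31 − 1 = 30 days remain.
Then 30 full months totalling 912 days.
August 1–21, 1938: 21 days.
Total: 30 + 912 + 21 = 963 days.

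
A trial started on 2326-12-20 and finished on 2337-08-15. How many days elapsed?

3891

From December 20, 2326 to December 20, 2336: 10 years, of which 3 contain a Feb 29 — 7×365 + 3×366 = 3653 days.
December 2336: 31 − 20 = 11 days remain.
Then January (31), February 2337 (28), March (31), April (30), May (31), June (30), July (31): 31 + 28 + 31 + 30 + 31 + 30 + 31 = 212 days.
August 1–15, 2337: 15 days.
Residual: 238 days.
Total: 3891 days.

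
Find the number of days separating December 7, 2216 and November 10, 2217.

338

December 2216: 31 − 7 = 24 days remain.
Then 10 full months totalling 304 days.
November 1–10, 2217: 10 days.
Total: 24 + 304 + 10 = 338 days.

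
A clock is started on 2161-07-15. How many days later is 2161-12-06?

July 2161: 31 − 15 = 16 days remain.
Then August (31), September (30), October (31), November (30): 31 + 30 + 31 + 30 = 122 days.
December 1–6, 2161: 6 days.
Total: 16 + 122 + 6 = 144 days.

144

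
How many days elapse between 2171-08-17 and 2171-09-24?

August 2171: 31 − 17 = 14 days remain.
September 1–24, 2171: 24 days.
Total: 14 + 24 = 38 days.

38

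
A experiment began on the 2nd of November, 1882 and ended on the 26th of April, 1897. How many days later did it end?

From November 2, 1882 to November 2, 1896: 14 years, of which 4 contain a Feb 29 — 10×365 + 4×366 = 5114 days.
November 1896: 30 − 2 = 28 days remain.
Then December (31), January (31), February 1897 (28), March (31): 31 + 31 + 28 + 31 = 121 days.
April 1–26, 1897: 26 days.
Residual: 175 days.
Total: 5289 days.

5289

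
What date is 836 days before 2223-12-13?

2221-08-29

Count 836 days before December 13, 2223:
August 29, 2221 → August 29, 2222: 365 days.
August 29, 2222 → August 29, 2223: 365 days.
August 2223: 31 − 29 = 2 days remain.
Then September (30), October (31), November (30): 30 + 31 + 30 = 91 days.
December 1–13, 2223: 13 days.
Residual: 106 days.
Total: 836 days.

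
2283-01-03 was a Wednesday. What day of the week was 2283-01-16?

Within January 2283: 16 − 3 = 13 days.
13 mod 7 = 6, so 6 days after Wednesday is Tuesday.

Tuesday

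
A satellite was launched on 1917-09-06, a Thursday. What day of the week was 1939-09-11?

Day-of-year of September 6, 1917: 249.
Day-of-year of September 11, 1939: 254.
1917 has 365 days, so 365 − 249 = 116 days remain in 1917.
Full years 1918–1938: 16 common + 5 leap = 16×365 + 5×366 = 7670 days.
Total: 116 + 7670 + 254 = 8040 days.
8040 mod 7 = 4, so 4 days after Thursday is Monday.

Monday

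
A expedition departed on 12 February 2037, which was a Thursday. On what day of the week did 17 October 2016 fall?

Monday

Count forward from the earlier date (October 17, 2016) to the later (February 12, 2037):
From October 17, 2016 to October 17, 2036: 20 years, of which 5 contain a Feb 29 — 15×365 + 5×366 = 7305 days.
October 2036: 31 − 17 = 14 days remain.
Then November (30), December (31), January (31): 30 + 31 + 31 = 92 days.
February 1–12, 2037: 12 days (2037 is not a leap year).
Residual: 118 days.
Total: 7423 days.
7423 mod 7 = 3, so 3 days before Thursday is Monday.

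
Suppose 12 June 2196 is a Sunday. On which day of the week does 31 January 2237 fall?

Day-of-year of June 12, 2196: 164.
Day-of-year of January 31, 2237: 31.
2196 has 366 days, so 366 − 164 = 202 days remain in 2196.
Full years 2197–2236: 31 common + 9 leap = 31×365 + 9×366 = 14609 days.
Total: 202 + 14609 + 31 = 14842 days.
14842 mod 7 = 2, so 2 days after Sunday is Tuesday.

Tuesday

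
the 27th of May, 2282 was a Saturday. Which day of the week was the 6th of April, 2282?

Thursday

Count forward from the earlier date (April 6, 2282) to the later (May 27, 2282):
April 2282: 30 − 6 = 24 days remain.
May 1–27, 2282: 27 days.
Total: 24 + 27 = 51 days.
51 mod 7 = 2, so 2 days before Saturday is Thursday.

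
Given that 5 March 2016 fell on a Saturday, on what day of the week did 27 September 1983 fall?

Count forward from the earlier date (September 27, 1983) to the later (March 5, 2016):
Day-of-year of September 27, 1983: 270.
Day-of-year of March 5, 2016: 65.
1983 has 365 days, so 365 − 270 = 95 days remain in 1983.
Full years 1984–2015: 24 common + 8 leap = 24×365 + 8×366 = 11688 days.
Total: 95 + 11688 + 65 = 11848 days.
11848 mod 7 = 4, so 4 days before Saturday is Tuesday.

Tuesday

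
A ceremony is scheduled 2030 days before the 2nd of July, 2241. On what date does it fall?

the 11th of December, 2235

Count 2030 days before July 2, 2241:
December 11, 2235 → December 11, 2236: 366 days (2236 is a leap year).
December 11, 2236 → December 11, 2237: 365 days.
December 11, 2237 → December 11, 2238: 365 days.
December 11, 2238 → December 11, 2239: 365 days.
December 11, 2239 → December 11, 2240: 366 days (2240 is a leap year).
December 2240: 31 − 11 = 20 days remain.
Then January (31), February 2241 (28), March (31), April (30), May (31), June (30): 31 + 28 + 31 + 30 + 31 + 30 = 181 days.
July 1–2, 2241: 2 days.
Residual: 203 days.
Total: 2030 days.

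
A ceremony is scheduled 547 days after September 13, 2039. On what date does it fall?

March 13, 2041

Count 547 days after September 13, 2039:
September 2039: 30 − 13 = 17 days remain.
Then 17 full months totalling 517 days.
March 1–13, 2041: 13 days.
Total: 17 + 517 + 13 = 547 days.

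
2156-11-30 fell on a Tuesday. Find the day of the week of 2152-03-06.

Count forward from the earlier date (March 6, 2152) to the later (November 30, 2156):
Day-of-year of March 6, 2152: 66.
Day-of-year of November 30, 2156: 335.
2152 has 366 days, so 366 − 66 = 300 days remain in 2152.
Full years: 2153: 365; 2154: 365; 2155: 365. Sum = 1095.
Total: 300 + 1095 + 335 = 1730 days.
1730 mod 7 = 1, so 1 day before Tuesday is Monday.

Monday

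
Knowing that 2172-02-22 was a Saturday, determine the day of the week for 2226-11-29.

Wednesday

Day-of-year of February 22, 2172: 53.
Day-of-year of November 29, 2226: 333.
2172 has 366 days, so 366 − 53 = 313 days remain in 2172.
Full years 2173–2225: 41 common + 12 leap = 41×365 + 12×366 = 19357 days.
Total: 313 + 19357 + 333 = 20003 days.
20003 mod 7 = 4, so 4 days after Saturday is Wednesday.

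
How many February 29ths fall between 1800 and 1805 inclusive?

Years divisible by 4 in [1800, 1805]: 1800, 1804.
Of these, 1800 is divisible by 100 but not 400, so not leap.
Leap years: 2 − 1 = 1.

1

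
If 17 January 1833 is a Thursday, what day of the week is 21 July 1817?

Count forward from the earlier date (July 21, 1817) to the later (January 17, 1833):
From July 21, 1817 to July 21, 1832: 15 years, of which 4 contain a Feb 29 — 11×365 + 4×366 = 5479 days.
July 1832: 31 − 21 = 10 days remain.
Then August (31), September (30), October (31), November (30), December (31): 31 + 30 + 31 + 30 + 31 = 153 days.
January 1–17, 1833: 17 days.
Residual: 180 days.
Total: 5659 days.
5659 mod 7 = 3, so 3 days before Thursday is Monday.

Monday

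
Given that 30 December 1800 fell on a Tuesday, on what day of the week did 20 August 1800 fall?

Count forward from the earlier date (August 20, 1800) to the later (December 30, 1800):
August 1800: 31 − 20 = 11 days remain.
Then September (30), October (31), November (30): 30 + 31 + 30 = 91 days.
December 1–30, 1800: 30 days.
Total: 11 + 91 + 30 = 132 days.
132 mod 7 = 6, so 6 days before Tuesday is Wednesday.

Wednesday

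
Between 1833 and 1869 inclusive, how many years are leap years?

Years divisible by 4 in [1833, 1869]: 1836, 1840, 1844, 1848, 1852, 1856, 1860, 1864, 1868.
No century exceptions apply. Count: 9.

9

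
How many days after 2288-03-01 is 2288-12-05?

March 2288: 31 − 1 = 30 days remain.
Then April (30), May (31), June (30), July (31), August (31), September (30), October (31), November (30): 30 + 31 + 30 + 31 + 31 + 30 + 31 + 30 = 244 days.
December 1–5, 2288: 5 days.
Total: 30 + 244 + 5 = 279 days.

279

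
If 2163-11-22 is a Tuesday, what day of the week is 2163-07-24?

Count forward from the earlier date (July 24, 2163) to the later (November 22, 2163):
July 2163: 31 − 24 = 7 days remain.
Then August (31), September (30), October (31): 31 + 30 + 31 = 92 days.
November 1–22, 2163: 22 days.
Total: 7 + 92 + 22 = 121 days.
121 mod 7 = 2, so 2 days before Tuesday is Sunday.

Sunday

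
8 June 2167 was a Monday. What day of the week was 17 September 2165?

Count forward from the earlier date (September 17, 2165) to the later (June 8, 2167):
September 17, 2165 → September 17, 2166: 365 days.
September 2166: 30 − 17 = 13 days remain.
Then October (31), November (30), December (31), January (31), February 2167 (28), March (31), April (30), May (31): 31 + 30 + 31 + 31 + 28 + 31 + 30 + 31 = 243 days.
June 1–8, 2167: 8 days.
Residual: 264 days.
Total: 629 days.
629 mod 7 = 6, so 6 days before Monday is Tuesday.

Tuesday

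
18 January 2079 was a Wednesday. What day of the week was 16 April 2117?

Friday

From January 18, 2079 to January 18, 2117: 38 years, of which 9 contain a Feb 29 — 29×365 + 9×366 = 13879 days.
(2100 is not a leap year (divisible by 100 but not 400).)
January 2117: 31 − 18 = 13 days remain.
Then February 2117 (28), March (31): 28 + 31 = 59 days.
April 1–16, 2117: 16 days.
Residual: 88 days.
Total: 13967 days.
13967 mod 7 = 2, so 2 days after Wednesday is Friday.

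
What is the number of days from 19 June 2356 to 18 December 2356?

June 2356: 30 − 19 = 11 days remain.
Then July (31), August (31), September (30), October (31), November (30): 31 + 31 + 30 + 31 + 30 = 153 days.
December 1–18, 2356: 18 days.
Total: 11 + 153 + 18 = 182 days.

182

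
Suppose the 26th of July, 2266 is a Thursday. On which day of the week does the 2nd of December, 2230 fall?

Count forward from the earlier date (December 2, 2230) to the later (July 26, 2266):
Day-of-year of December 2, 2230: 336.
Day-of-year of July 26, 2266: 207.
2230 has 365 days, so 365 − 336 = 29 days remain in 2230.
Full years 2231–2265: 26 common + 9 leap = 26×365 + 9×366 = 12784 days.
Total: 29 + 12784 + 207 = 13020 days.
13020 is a multiple of 7, so the 2nd of December, 2230 falls on the same weekday: Thursday.

Thursday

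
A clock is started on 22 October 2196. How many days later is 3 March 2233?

13280

Day-of-year of October 22, 2196: 296.
Day-of-year of March 3, 2233: 62.
2196 has 366 days, so 366 − 296 = 70 days remain in 2196.
Full years 2197–2232: 28 common + 8 leap = 28×365 + 8×366 = 13148 days.
Total: 70 + 13148 + 62 = 13280 days.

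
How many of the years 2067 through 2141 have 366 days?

Years divisible by 4: 2068, 2072, …, 2140 — 19 in all.
Of these, 2100 is divisible by 100 but not 400, so not leap.
Leap years: 19 − 1 = 18.

18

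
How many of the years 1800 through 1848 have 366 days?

Years divisible by 4: 1800, 1804, …, 1848 — 13 in all.
Of these, 1800 is divisible by 100 but not 400, so not leap.
Leap years: 13 − 1 = 12.

12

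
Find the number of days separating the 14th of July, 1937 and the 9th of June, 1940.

July 14, 1937 → July 14, 1938: 365 days.
July 14, 1938 → July 14, 1939: 365 days.
July 1939: 31 − 14 = 17 days remain.
Then 10 full months totalling 305 days.
June 1–9, 1940: 9 days.
Residual: 331 days.
Total: 1061 days.

1061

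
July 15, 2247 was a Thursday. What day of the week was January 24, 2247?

Sunday

Count forward from the earlier date (January 24, 2247) to the later (July 15, 2247):
January 2247: 31 − 24 = 7 days remain.
Then February 2247 (28), March (31), April (30), May (31), June (30): 28 + 31 + 30 + 31 + 30 = 150 days.
July 1–15, 2247: 15 days.
Total: 7 + 150 + 15 = 172 days.
172 mod 7 = 4, so 4 days before Thursday is Sunday.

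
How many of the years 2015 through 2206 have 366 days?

46

Years divisible by 4: 2016, 2020, …, 2204 — 48 in all.
Of these, 2100, 2200 are divisible by 100 but not 400, so not leap.
Leap years: 48 − 2 = 46.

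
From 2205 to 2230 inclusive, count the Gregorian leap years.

Years divisible by 4 in [2205, 2230]: 2208, 2212, 2216, 2220, 2224, 2228.
No century exceptions apply. Count: 6.

6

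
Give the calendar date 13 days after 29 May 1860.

11 June 1860

Count 13 days after May 29, 1860:
May 1860: 31 − 29 = 2 days remain.
June 1–11, 1860: 11 days.
Total: 2 + 11 = 13 days.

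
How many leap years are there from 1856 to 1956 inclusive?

Years divisible by 4: 1856, 1860, …, 1956 — 26 in all.
Of these, 1900 is divisible by 100 but not 400, so not leap.
Leap years: 26 − 1 = 25.

25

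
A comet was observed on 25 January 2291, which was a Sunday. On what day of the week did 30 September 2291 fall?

January 2291: 31 − 25 = 6 days remain.
Then February 2291 (28), March (31), April (30), May (31), June (30), July (31), August (31): 28 + 31 + 30 + 31 + 30 + 31 + 31 = 212 days.
September 1–30, 2291: 30 days.
Total: 6 + 212 + 30 = 248 days.
248 mod 7 = 3, so 3 days after Sunday is Wednesday.

Wednesday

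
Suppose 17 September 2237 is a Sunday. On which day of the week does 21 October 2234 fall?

Count forward from the earlier date (October 21, 2234) to the later (September 17, 2237):
Day-of-year of October 21, 2234: 294.
Day-of-year of September 17, 2237: 260.
2234 has 365 days, so 365 − 294 = 71 days remain in 2234.
Full years: 2235: 365; 2236: 366. Sum = 731.
Total: 71 + 731 + 260 = 1062 days.
1062 mod 7 = 5, so 5 days before Sunday is Tuesday.

Tuesday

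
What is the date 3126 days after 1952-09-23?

1961-04-15

Count 3126 days after September 23, 1952:
From September 23, 1952 to September 23, 1960: 8 years, of which 2 contain a Feb 29 — 6×365 + 2×366 = 2922 days.
September 1960: 30 − 23 = 7 days remain.
Then October (31), November (30), December (31), January (31), February 1961 (28), March (31): 31 + 30 + 31 + 31 + 28 + 31 = 182 days.
April 1–15, 1961: 15 days.
Residual: 204 days.
Total: 3126 days.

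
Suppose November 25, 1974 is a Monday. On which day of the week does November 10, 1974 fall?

Count forward from the earlier date (November 10, 1974) to the later (November 25, 1974):
Within November 1974: 25 − 10 = 15 days.
15 mod 7 = 1, so 1 day before Monday is Sunday.

Sunday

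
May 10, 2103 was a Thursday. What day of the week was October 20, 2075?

Count forward from the earlier date (October 20, 2075) to the later (May 10, 2103):
Day-of-year of October 20, 2075: 293.
Day-of-year of May 10, 2103: 130.
2075 has 365 days, so 365 − 293 = 72 days remain in 2075.
Full years 2076–2102: 21 common + 6 leap = 21×365 + 6×366 = 9861 days.
Total: 72 + 9861 + 130 = 10063 days.
10063 mod 7 = 4, so 4 days before Thursday is Sunday.

Sunday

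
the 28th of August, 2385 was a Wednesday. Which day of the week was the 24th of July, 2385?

Wednesday

Count forward from the earlier date (July 24, 2385) to the later (August 28, 2385):
July 2385: 31 − 24 = 7 days remain.
August 1–28, 2385: 28 days.
Total: 7 + 28 = 35 days.
35 is a multiple of 7, so the 24th of July, 2385 falls on the same weekday: Wednesday.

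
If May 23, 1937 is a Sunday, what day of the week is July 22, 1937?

May 1937: 31 − 23 = 8 days remain.
Then June (30): 30 days.
July 1–22, 1937: 22 days.
Total: 8 + 30 + 22 = 60 days.
60 mod 7 = 4, so 4 days after Sunday is Thursday.

Thursday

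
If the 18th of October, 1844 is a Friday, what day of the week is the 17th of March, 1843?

Count forward from the earlier date (March 17, 1843) to the later (October 18, 1844):
March 17, 1843 → March 17, 1844: 366 days (1844 is a leap year).
March 1844: 31 − 17 = 14 days remain.
Then April (30), May (31), June (30), July (31), August (31), September (30): 30 + 31 + 30 + 31 + 31 + 30 = 183 days.
October 1–18, 1844: 18 days.
Residual: 215 days.
Total: 581 days.
581 is a multiple of 7, so the 17th of March, 1843 falls on the same weekday: Friday.

Friday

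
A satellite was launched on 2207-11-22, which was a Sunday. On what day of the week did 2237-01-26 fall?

Thursday

From November 22, 2207 to November 22, 2236: 29 years, of which 8 contain a Feb 29 — 21×365 + 8×366 = 10593 days.
November 2236: 30 − 22 = 8 days remain.
Then December (31): 31 days.
January 1–26, 2237: 26 days.
Residual: 65 days.
Total: 10658 days.
10658 mod 7 = 4, so 4 days after Sunday is Thursday.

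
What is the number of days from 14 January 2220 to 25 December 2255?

13129

From January 14, 2220 to January 14, 2255: 35 years, of which 9 contain a Feb 29 — 26×365 + 9×366 = 12784 days.
January 2255: 31 − 14 = 17 days remain.
Then 10 full months totalling 303 days.
December 1–25, 2255: 25 days.
Residual: 345 days.
Total: 13129 days.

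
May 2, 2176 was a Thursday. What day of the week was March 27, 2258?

Day-of-year of May 2, 2176: 123.
Day-of-year of March 27, 2258: 86.
2176 has 366 days, so 366 − 123 = 243 days remain in 2176.
Full years 2177–2257: 62 common + 19 leap = 62×365 + 19×366 = 29584 days.
Total: 243 + 29584 + 86 = 29913 days.
29913 mod 7 = 2, so 2 days after Thursday is Saturday.

Saturday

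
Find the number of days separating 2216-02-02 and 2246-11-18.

Day-of-year of February 2, 2216: 33.
Day-of-year of November 18, 2246: 322.
2216 has 366 days, so 366 − 33 = 333 days remain in 2216.
Full years 2217–2245: 22 common + 7 leap = 22×365 + 7×366 = 10592 days.
Total: 333 + 10592 + 322 = 11247 days.

11247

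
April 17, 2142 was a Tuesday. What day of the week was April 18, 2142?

Wednesday

Within April 2142: 18 − 17 = 1 day.
1 mod 7 = 1, so 1 day after Tuesday is Wednesday.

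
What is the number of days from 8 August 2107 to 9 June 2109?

August 2107: 31 − 8 = 23 days remain.
Then 21 full months totalling 639 days.
June 1–9, 2109: 9 days.
Total: 23 + 639 + 9 = 671 days.

671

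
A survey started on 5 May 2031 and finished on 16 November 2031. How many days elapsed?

May 2031: 31 − 5 = 26 days remain.
Then June (30), July (31), August (31), September (30), October (31): 30 + 31 + 31 + 30 + 31 = 153 days.
November 1–16, 2031: 16 days.
Total: 26 + 153 + 16 = 195 days.

195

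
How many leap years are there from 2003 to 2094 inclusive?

23

Years divisible by 4: 2004, 2008, …, 2092 — 23 in all.
No century exceptions apply. Count: 23.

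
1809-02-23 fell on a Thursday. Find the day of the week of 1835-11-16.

Monday

Day-of-year of February 23, 1809: 54.
Day-of-year of November 16, 1835: 320.
1809 has 365 days, so 365 − 54 = 311 days remain in 1809.
Full years 1810–1834: 19 common + 6 leap = 19×365 + 6×366 = 9131 days.
Total: 311 + 9131 + 320 = 9762 days.
9762 mod 7 = 4, so 4 days after Thursday is Monday.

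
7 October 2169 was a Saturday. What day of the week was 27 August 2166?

Wednesday

Count forward from the earlier date (August 27, 2166) to the later (October 7, 2169):
Day-of-year of August 27, 2166: 239.
Day-of-year of October 7, 2169: 280.
2166 has 365 days, so 365 − 239 = 126 days remain in 2166.
Full years: 2167: 365; 2168: 366. Sum = 731.
Total: 126 + 731 + 280 = 1137 days.
1137 mod 7 = 3, so 3 days before Saturday is Wednesday.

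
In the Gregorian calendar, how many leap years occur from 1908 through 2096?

Years divisible by 4: 1908, 1912, …, 2096 — 48 in all.
2000 is divisible by 400, so still leap.
No century exceptions apply. Count: 48.

48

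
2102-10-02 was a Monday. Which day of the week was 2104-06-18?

Wednesday

October 2102: 31 − 2 = 29 days remain.
Then 19 full months totalling 578 days.
June 1–18, 2104: 18 days.
Total: 29 + 578 + 18 = 625 days.
625 mod 7 = 2, so 2 days after Monday is Wednesday.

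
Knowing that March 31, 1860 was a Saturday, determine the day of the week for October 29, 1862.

March 31, 1860 → March 31, 1861: 365 days.
March 31, 1861 → March 31, 1862: 365 days.
March 1862: 31 − 31 = 0 days remain.
Then April (30), May (31), June (30), July (31), August (31), September (30): 30 + 31 + 30 + 31 + 31 + 30 = 183 days.
October 1–29, 1862: 29 days.
Residual: 212 days.
Total: 942 days.
942 mod 7 = 4, so 4 days after Saturday is Wednesday.

Wednesday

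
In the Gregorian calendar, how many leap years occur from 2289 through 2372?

20

Years divisible by 4: 2292, 2296, …, 2372 — 21 in all.
Of these, 2300 is divisible by 100 but not 400, so not leap.
Leap years: 21 − 1 = 20.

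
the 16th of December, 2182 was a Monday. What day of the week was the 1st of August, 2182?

Thursday

Count forward from the earlier date (August 1, 2182) to the later (December 16, 2182):
August 2182: 31 − 1 = 30 days remain.
Then September (30), October (31), November (30): 30 + 31 + 30 = 91 days.
December 1–16, 2182: 16 days.
Total: 30 + 91 + 16 = 137 days.
137 mod 7 = 4, so 4 days before Monday is Thursday.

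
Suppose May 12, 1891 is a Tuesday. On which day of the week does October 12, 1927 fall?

Wednesday

From May 12, 1891 to May 12, 1927: 36 years, of which 8 contain a Feb 29 — 28×365 + 8×366 = 13148 days.
(1900 is not a leap year (divisible by 100 but not 400).)
May 1927: 31 − 12 = 19 days remain.
Then June (30), July (31), August (31), September (30): 30 + 31 + 31 + 30 = 122 days.
October 1–12, 1927: 12 days.
Residual: 153 days.
Total: 13301 days.
13301 mod 7 = 1, so 1 day after Tuesday is Wednesday.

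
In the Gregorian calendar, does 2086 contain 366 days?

2086 is not a leap year.

No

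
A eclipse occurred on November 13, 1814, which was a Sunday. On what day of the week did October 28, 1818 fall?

Wednesday

Day-of-year of November 13, 1814: 317.
Day-of-year of October 28, 1818: 301.
1814 has 365 days, so 365 − 317 = 48 days remain in 1814.
Full years: 1815: 365; 1816: 366; 1817: 365. Sum = 1096.
Total: 48 + 1096 + 301 = 1445 days.
1445 mod 7 = 3, so 3 days after Sunday is Wednesday.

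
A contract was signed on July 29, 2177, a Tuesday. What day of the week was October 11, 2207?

From July 29, 2177 to July 29, 2207: 30 years, of which 6 contain a Feb 29 — 24×365 + 6×366 = 10956 days.
(2200 is not a leap year (divisible by 100 but not 400).)
July 2207: 31 − 29 = 2 days remain.
Then August (31), September (30): 31 + 30 = 61 days.
October 1–11, 2207: 11 days.
Residual: 74 days.
Total: 11030 days.
11030 mod 7 = 5, so 5 days after Tuesday is Sunday.

Sunday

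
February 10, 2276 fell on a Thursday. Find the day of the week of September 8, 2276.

February 2276: 29 − 10 = 19 days remain (2276 is a leap year, so February has 29 days).
Then March (31), April (30), May (31), June (30), July (31), August (31): 31 + 30 + 31 + 30 + 31 + 31 = 184 days.
September 1–8, 2276: 8 days.
Total: 19 + 184 + 8 = 211 days.
211 mod 7 = 1, so 1 day after Thursday is Friday.

Friday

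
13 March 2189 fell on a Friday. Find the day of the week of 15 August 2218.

Day-of-year of March 13, 2189: 72.
Day-of-year of August 15, 2218: 227.
2189 has 365 days, so 365 − 72 = 293 days remain in 2189.
Full years 2190–2217: 22 common + 6 leap = 22×365 + 6×366 = 10226 days.
Total: 293 + 10226 + 227 = 10746 days.
10746 mod 7 = 1, so 1 day after Friday is Saturday.

Saturday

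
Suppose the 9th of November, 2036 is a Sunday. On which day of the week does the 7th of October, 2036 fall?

Tuesday

Count forward from the earlier date (October 7, 2036) to the later (November 9, 2036):
October 2036: 31 − 7 = 24 days remain.
November 1–9, 2036: 9 days.
Total: 24 + 9 = 33 days.
33 mod 7 = 5, so 5 days before Sunday is Tuesday.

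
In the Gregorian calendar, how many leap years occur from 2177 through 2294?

Years divisible by 4: 2180, 2184, …, 2292 — 29 in all.
Of these, 2200 is divisible by 100 but not 400, so not leap.
Leap years: 29 − 1 = 28.

28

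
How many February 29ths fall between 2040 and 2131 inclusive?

22

Years divisible by 4: 2040, 2044, …, 2128 — 23 in all.
Of these, 2100 is divisible by 100 but not 400, so not leap.
Leap years: 23 − 1 = 22.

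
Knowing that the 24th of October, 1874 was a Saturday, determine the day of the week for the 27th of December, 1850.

Friday

Count forward from the earlier date (December 27, 1850) to the later (October 24, 1874):
From December 27, 1850 to December 27, 1873: 23 years, of which 6 contain a Feb 29 — 17×365 + 6×366 = 8401 days.
December 1873: 31 − 27 = 4 days remain.
Then 9 full months totalling 273 days.
October 1–24, 1874: 24 days.
Residual: 301 days.
Total: 8702 days.
8702 mod 7 = 1, so 1 day before Saturday is Friday.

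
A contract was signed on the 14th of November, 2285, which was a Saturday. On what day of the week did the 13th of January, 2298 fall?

From November 14, 2285 to November 14, 2297: 12 years, of which 3 contain a Feb 29 — 9×365 + 3×366 = 4383 days.
November 2297: 30 − 14 = 16 days remain.
Then December (31): 31 days.
January 1–13, 2298: 13 days.
Residual: 60 days.
Total: 4443 days.
4443 mod 7 = 5, so 5 days after Saturday is Thursday.

Thursday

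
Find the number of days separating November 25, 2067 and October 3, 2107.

14556

Day-of-year of November 25, 2067: 329.
Day-of-year of October 3, 2107: 276.
2067 has 365 days, so 365 − 329 = 36 days remain in 2067.
Full years 2068–2106: 30 common + 9 leap = 30×365 + 9×366 = 14244 days.
Total: 36 + 14244 + 276 = 14556 days.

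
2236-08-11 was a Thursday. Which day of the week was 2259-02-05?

Saturday

From August 11, 2236 to August 11, 2258: 22 years, of which 5 contain a Feb 29 — 17×365 + 5×366 = 8035 days.
August 2258: 31 − 11 = 20 days remain.
Then September (30), October (31), November (30), December (31), January (31): 30 + 31 + 30 + 31 + 31 = 153 days.
February 1–5, 2259: 5 days (2259 is not a leap year).
Residual: 178 days.
Total: 8213 days.
8213 mod 7 = 2, so 2 days after Thursday is Saturday.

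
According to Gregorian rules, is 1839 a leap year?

1839 is not a leap year.

No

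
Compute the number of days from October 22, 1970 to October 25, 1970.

3

Within October 1970: 25 − 22 = 3 days.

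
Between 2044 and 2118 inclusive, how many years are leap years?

Years divisible by 4: 2044, 2048, …, 2116 — 19 in all.
Of these, 2100 is divisible by 100 but not 400, so not leap.
Leap years: 19 − 1 = 18.

18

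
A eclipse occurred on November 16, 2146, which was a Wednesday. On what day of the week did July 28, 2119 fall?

Count forward from the earlier date (July 28, 2119) to the later (November 16, 2146):
From July 28, 2119 to July 28, 2146: 27 years, of which 7 contain a Feb 29 — 20×365 + 7×366 = 9862 days.
July 2146: 31 − 28 = 3 days remain.
Then August (31), September (30), October (31): 31 + 30 + 31 = 92 days.
November 1–16, 2146: 16 days.
Residual: 111 days.
Total: 9973 days.
9973 mod 7 = 5, so 5 days before Wednesday is Friday.

Friday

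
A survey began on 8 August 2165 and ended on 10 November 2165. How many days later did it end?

94

August 2165: 31 − 8 = 23 days remain.
Then September (30), October (31): 30 + 31 = 61 days.
November 1–10, 2165: 10 days.
Total: 23 + 61 + 10 = 94 days.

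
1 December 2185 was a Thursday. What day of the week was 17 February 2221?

Saturday

From December 1, 2185 to December 1, 2220: 35 years, of which 8 contain a Feb 29 — 27×365 + 8×366 = 12783 days.
(2200 is not a leap year (divisible by 100 but not 400).)
December 2220: 31 − 1 = 30 days remain.
Then January (31): 31 days.
February 1–17, 2221: 17 days (2221 is not a leap year).
Residual: 78 days.
Total: 12861 days.
12861 mod 7 = 2, so 2 days after Thursday is Saturday.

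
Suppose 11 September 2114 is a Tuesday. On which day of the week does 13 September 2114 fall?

Within September 2114: 13 − 11 = 2 days.
2 mod 7 = 2, so 2 days after Tuesday is Thursday.

Thursday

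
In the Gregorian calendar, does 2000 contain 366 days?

Yes

2000 is a leap year (divisible by 400).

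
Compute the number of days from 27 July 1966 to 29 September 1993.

9926

From July 27, 1966 to July 27, 1993: 27 years, of which 7 contain a Feb 29 — 20×365 + 7×366 = 9862 days.
July 1993: 31 − 27 = 4 days remain.
Then August (31): 31 days.
September 1–29, 1993: 29 days.
Residual: 64 days.
Total: 9926 days.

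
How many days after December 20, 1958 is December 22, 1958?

2

Within December 1958: 22 − 20 = 2 days.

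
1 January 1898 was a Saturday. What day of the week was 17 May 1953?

Day-of-year of January 1, 1898: 1.
Day-of-year of May 17, 1953: 137.
1898 has 365 days, so 365 − 1 = 364 days remain in 1898.
Full years 1899–1952: 41 common + 13 leap = 41×365 + 13×366 = 19723 days.
Total: 364 + 19723 + 137 = 20224 days.
20224 mod 7 = 1, so 1 day after Saturday is Sunday.

Sunday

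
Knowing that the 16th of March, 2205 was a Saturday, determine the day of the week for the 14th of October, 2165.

Count forward from the earlier date (October 14, 2165) to the later (March 16, 2205):
Day-of-year of October 14, 2165: 287.
Day-of-year of March 16, 2205: 75.
2165 has 365 days, so 365 − 287 = 78 days remain in 2165.
Full years 2166–2204: 30 common + 9 leap = 30×365 + 9×366 = 14244 days.
Total: 78 + 14244 + 75 = 14397 days.
14397 mod 7 = 5, so 5 days before Saturday is Monday.

Monday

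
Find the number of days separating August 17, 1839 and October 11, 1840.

421

August 17, 1839 → August 17, 1840: 366 days (1840 is a leap year).
August 1840: 31 − 17 = 14 days remain.
Then September (30): 30 days.
October 1–11, 1840: 11 days.
Residual: 55 days.
Total: 421 days.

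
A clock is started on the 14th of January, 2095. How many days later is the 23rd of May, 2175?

29348

From January 14, 2095 to January 14, 2175: 80 years, of which 19 contain a Feb 29 — 61×365 + 19×366 = 29219 days.
(2100 is not a leap year (divisible by 100 but not 400).)
January 2175: 31 − 14 = 17 days remain.
Then February 2175 (28), March (31), April (30): 28 + 31 + 30 = 89 days.
May 1–23, 2175: 23 days.
Residual: 129 days.
Total: 29348 days.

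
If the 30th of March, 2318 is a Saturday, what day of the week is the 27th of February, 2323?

Tuesday

Day-of-year of March 30, 2318: 89.
Day-of-year of February 27, 2323: 58.
2318 has 365 days, so 365 − 89 = 276 days remain in 2318.
Full years: 2319: 365; 2320: 366; 2321: 365; 2322: 365. Sum = 1461.
Total: 276 + 1461 + 58 = 1795 days.
1795 mod 7 = 3, so 3 days after Saturday is Tuesday.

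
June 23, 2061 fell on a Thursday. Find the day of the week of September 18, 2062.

Monday

Day-of-year of June 23, 2061: 174.
Day-of-year of September 18, 2062: 261.
2061 has 365 days, so 365 − 174 = 191 days remain in 2061.
Total: 191 + 261 = 452 days.
452 mod 7 = 4, so 4 days after Thursday is Monday.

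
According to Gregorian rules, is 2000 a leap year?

2000 is a leap year (divisible by 400).

Yes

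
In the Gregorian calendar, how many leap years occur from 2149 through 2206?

Years divisible by 4: 2152, 2156, …, 2204 — 14 in all.
Of these, 2200 is divisible by 100 but not 400, so not leap.
Leap years: 14 − 1 = 13.

13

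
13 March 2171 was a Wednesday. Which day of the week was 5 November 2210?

From March 13, 2171 to March 13, 2210: 39 years, of which 9 contain a Feb 29 — 30×365 + 9×366 = 14244 days.
(2200 is not a leap year (divisible by 100 but not 400).)
March 2210: 31 − 13 = 18 days remain.
Then April (30), May (31), June (30), July (31), August (31), September (30), October (31): 30 + 31 + 30 + 31 + 31 + 30 + 31 = 214 days.
November 1–5, 2210: 5 days.
Residual: 237 days.
Total: 14481 days.
14481 mod 7 = 5, so 5 days after Wednesday is Monday.

Monday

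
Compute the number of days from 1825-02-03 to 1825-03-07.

32

February 1825: 28 − 3 = 25 days remain (1825 is not a leap year, so February has 28 days).
March 1–7, 1825: 7 days.
Total: 25 + 7 = 32 days.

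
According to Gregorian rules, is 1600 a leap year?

1600 is a leap year (divisible by 400).

Yes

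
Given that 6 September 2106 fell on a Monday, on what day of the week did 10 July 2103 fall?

Count forward from the earlier date (July 10, 2103) to the later (September 6, 2106):
July 10, 2103 → July 10, 2104: 366 days (2104 is a leap year).
July 10, 2104 → July 10, 2105: 365 days.
July 10, 2105 → July 10, 2106: 365 days.
July 2106: 31 − 10 = 21 days remain.
Then August (31): 31 days.
September 1–6, 2106: 6 days.
Residual: 58 days.
Total: 1154 days.
1154 mod 7 = 6, so 6 days before Monday is Tuesday.

Tuesday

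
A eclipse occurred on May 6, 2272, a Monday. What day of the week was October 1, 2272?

Tuesday

May 2272: 31 − 6 = 25 days remain.
Then June (30), July (31), August (31), September (30): 30 + 31 + 31 + 30 = 122 days.
October 1, 2272: 1 day.
Total: 25 + 122 + 1 = 148 days.
148 mod 7 = 1, so 1 day after Monday is Tuesday.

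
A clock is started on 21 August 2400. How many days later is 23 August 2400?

2

Within August 2400: 23 − 21 = 2 days.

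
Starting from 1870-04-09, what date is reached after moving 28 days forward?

1870-05-07

Count 28 days after April 9, 1870:
April 1870: 30 − 9 = 21 days remain.
May 1–7, 1870: 7 days.
Total: 21 + 7 = 28 days.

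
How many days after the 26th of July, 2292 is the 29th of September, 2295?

July 26, 2292 → July 26, 2293: 365 days.
July 26, 2293 → July 26, 2294: 365 days.
July 26, 2294 → July 26, 2295: 365 days.
July 2295: 31 − 26 = 5 days remain.
Then August (31): 31 days.
September 1–29, 2295: 29 days.
Residual: 65 days.
Total: 1160 days.

1160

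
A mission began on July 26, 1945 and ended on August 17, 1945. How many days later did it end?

July 1945: 31 − 26 = 5 days remain.
August 1–17, 1945: 17 days.
Total: 5 + 17 = 22 days.

22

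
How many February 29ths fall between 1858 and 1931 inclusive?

17

Years divisible by 4: 1860, 1864, …, 1928 — 18 in all.
Of these, 1900 is divisible by 100 but not 400, so not leap.
Leap years: 18 − 1 = 17.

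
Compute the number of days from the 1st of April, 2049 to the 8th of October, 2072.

8591

Day-of-year of April 1, 2049: 91.
Day-of-year of October 8, 2072: 282.
2049 has 365 days, so 365 − 91 = 274 days remain in 2049.
Full years 2050–2071: 17 common + 5 leap = 17×365 + 5×366 = 8035 days.
Total: 274 + 8035 + 282 = 8591 days.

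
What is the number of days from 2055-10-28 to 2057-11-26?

760

October 2055: 31 − 28 = 3 days remain.
Then 24 full months totalling 731 days.
November 1–26, 2057: 26 days.
Total: 3 + 731 + 26 = 760 days.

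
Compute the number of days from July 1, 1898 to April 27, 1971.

26597

Day-of-year of July 1, 1898: 182.
Day-of-year of April 27, 1971: 117.
1898 has 365 days, so 365 − 182 = 183 days remain in 1898.
Full years 1899–1970: 55 common + 17 leap = 55×365 + 17×366 = 26297 days.
Total: 183 + 26297 + 117 = 26597 days.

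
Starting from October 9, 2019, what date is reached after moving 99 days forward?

January 16, 2020

Count 99 days after October 9, 2019:
October 2019: 31 − 9 = 22 days remain.
Then November (30), December (31): 30 + 31 = 61 days.
January 1–16, 2020: 16 days.
Total: 22 + 61 + 16 = 99 days.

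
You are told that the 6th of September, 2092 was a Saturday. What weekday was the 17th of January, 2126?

Thursday

From September 6, 2092 to September 6, 2125: 33 years, of which 7 contain a Feb 29 — 26×365 + 7×366 = 12052 days.
(2100 is not a leap year (divisible by 100 but not 400).)
September 2125: 30 − 6 = 24 days remain.
Then October (31), November (30), December (31): 31 + 30 + 31 = 92 days.
January 1–17, 2126: 17 days.
Residual: 133 days.
Total: 12185 days.
12185 mod 7 = 5, so 5 days after Saturday is Thursday.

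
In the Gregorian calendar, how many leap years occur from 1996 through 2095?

25

Years divisible by 4: 1996, 2000, …, 2092 — 25 in all.
2000 is divisible by 400, so still leap.
No century exceptions apply. Count: 25.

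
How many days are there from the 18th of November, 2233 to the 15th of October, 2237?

November 18, 2233 → November 18, 2234: 365 days.
November 18, 2234 → November 18, 2235: 365 days.
November 18, 2235 → November 18, 2236: 366 days (2236 is a leap year).
November 2236: 30 − 18 = 12 days remain.
Then 10 full months totalling 304 days.
October 1–15, 2237: 15 days.
Residual: 331 days.
Total: 1427 days.

1427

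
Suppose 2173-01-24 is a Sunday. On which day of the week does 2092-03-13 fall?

Count forward from the earlier date (March 13, 2092) to the later (January 24, 2173):
From March 13, 2092 to March 13, 2172: 80 years, of which 19 contain a Feb 29 — 61×365 + 19×366 = 29219 days.
(2100 is not a leap year (divisible by 100 but not 400).)
March 2172: 31 − 13 = 18 days remain.
Then 9 full months totalling 275 days.
January 1–24, 2173: 24 days.
Residual: 317 days.
Total: 29536 days.
29536 mod 7 = 3, so 3 days before Sunday is Thursday.

Thursday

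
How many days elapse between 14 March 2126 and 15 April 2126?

March 2126: 31 − 14 = 17 days remain.
April 1–15, 2126: 15 days.
Total: 17 + 15 = 32 days.

32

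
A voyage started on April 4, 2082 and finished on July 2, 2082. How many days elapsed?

89

April 2082: 30 − 4 = 26 days remain.
Then May (31), June (30): 31 + 30 = 61 days.
July 1–2, 2082: 2 days.
Total: 26 + 61 + 2 = 89 days.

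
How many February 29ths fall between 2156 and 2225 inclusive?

17

Years divisible by 4: 2156, 2160, …, 2224 — 18 in all.
Of these, 2200 is divisible by 100 but not 400, so not leap.
Leap years: 18 − 1 = 17.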